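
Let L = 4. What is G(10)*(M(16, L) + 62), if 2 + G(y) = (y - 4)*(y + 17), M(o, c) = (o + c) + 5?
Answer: 13920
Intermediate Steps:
M(o, c) = 5 + c + o (M(o, c) = (c + o) + 5 = 5 + c + o)
G(y) = -2 + (-4 + y)*(17 + y) (G(y) = -2 + (y - 4)*(y + 17) = -2 + (-4 + y)*(17 + y))
G(10)*(M(16, L) + 62) = (-70 + 10² + 13*10)*((5 + 4 + 16) + 62) = (-70 + 100 + 130)*(25 + 62) = 160*87 = 13920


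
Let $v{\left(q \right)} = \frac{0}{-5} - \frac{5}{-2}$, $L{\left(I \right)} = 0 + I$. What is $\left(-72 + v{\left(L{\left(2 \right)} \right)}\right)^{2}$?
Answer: $\frac{19321}{4} \approx 4830.3$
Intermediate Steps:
$L{\left(I \right)} = I$
$v{\left(q \right)} = \frac{5}{2}$ ($v{\left(q \right)} = 0 \left(- \frac{1}{5}\right) - - \frac{5}{2} = 0 + \frac{5}{2} = \frac{5}{2}$)
$\left(-72 + v{\left(L{\left(2 \right)} \right)}\right)^{2} = \left(-72 + \frac{5}{2}\right)^{2} = \left(- \frac{139}{2}\right)^{2} = \frac{19321}{4}$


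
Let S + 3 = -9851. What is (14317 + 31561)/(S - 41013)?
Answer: -45878/50867 ≈ -0.90192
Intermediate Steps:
S = -9854 (S = -3 - 9851 = -9854)
(14317 + 31561)/(S - 41013) = (14317 + 31561)/(-9854 - 41013) = 45878/(-50867) = 45878*(-1/50867) = -45878/50867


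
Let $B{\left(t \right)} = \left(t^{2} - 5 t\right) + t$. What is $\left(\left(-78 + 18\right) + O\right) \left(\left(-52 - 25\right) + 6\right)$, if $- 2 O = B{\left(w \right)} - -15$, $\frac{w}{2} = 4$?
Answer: $\frac{11857}{2} \approx 5928.5$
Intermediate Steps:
$w = 8$ ($w = 2 \cdot 4 = 8$)
$B{\left(t \right)} = t^{2} - 4 t$
$O = - \frac{47}{2}$ ($O = - \frac{8 \left(-4 + 8\right) - -15}{2} = - \frac{8 \cdot 4 + 15}{2} = - \frac{32 + 15}{2} = \left(- \frac{1}{2}\right) 47 = - \frac{47}{2} \approx -23.5$)
$\left(\left(-78 + 18\right) + O\right) \left(\left(-52 - 25\right) + 6\right) = \left(\left(-78 + 18\right) - \frac{47}{2}\right) \left(\left(-52 - 25\right) + 6\right) = \left(-60 - \frac{47}{2}\right) \left(-77 + 6\right) = \left(- \frac{167}{2}\right) \left(-71\right) = \frac{11857}{2}$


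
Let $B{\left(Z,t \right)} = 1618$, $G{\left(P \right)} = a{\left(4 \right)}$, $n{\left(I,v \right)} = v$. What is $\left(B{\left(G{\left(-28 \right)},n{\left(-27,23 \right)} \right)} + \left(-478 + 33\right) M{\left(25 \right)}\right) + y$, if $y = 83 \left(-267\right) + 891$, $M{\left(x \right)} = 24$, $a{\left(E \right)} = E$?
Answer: $-30332$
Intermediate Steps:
$G{\left(P \right)} = 4$
$y = -21270$ ($y = -22161 + 891 = -21270$)
$\left(B{\left(G{\left(-28 \right)},n{\left(-27,23 \right)} \right)} + \left(-478 + 33\right) M{\left(25 \right)}\right) + y = \left(1618 + \left(-478 + 33\right) 24\right) - 21270 = \left(1618 - 10680\right) - 21270 = -9062 - 21270 = -30332$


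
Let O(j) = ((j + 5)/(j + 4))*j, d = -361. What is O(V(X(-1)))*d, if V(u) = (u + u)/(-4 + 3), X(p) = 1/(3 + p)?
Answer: 1444/3 ≈ 481.33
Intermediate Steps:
V(u) = -2*u (V(u) = (2*u)/(-1) = (2*u)*(-1) = -2*u)
O(j) = j*(5 + j)/(4 + j) (O(j) = ((5 + j)/(4 + j))*j = j*(5 + j)/(4 + j))
O(V(X(-1)))*d = ((-2/(3 - 1))*(5 - 2/(3 - 1))/(4 - 2/(3 - 1)))*(-361) = ((-2/2)*(5 - 2/2)/(4 - 2/2))*(-361) = ((-2*½)*(5 - 2*½)/(4 - 2*½))*(-361) = -(5 - 1)/(4 - 1)*(-361) = -1*4/3*(-361) = -1*⅓*4*(-361) = -4/3*(-361) = 1444/3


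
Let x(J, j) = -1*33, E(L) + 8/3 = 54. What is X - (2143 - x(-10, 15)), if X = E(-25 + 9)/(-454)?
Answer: -1481933/681 ≈ -2176.1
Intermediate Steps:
E(L) = 154/3 (E(L) = -8/3 + 54 = 154/3)
x(J, j) = -33
X = -77/681 (X = (154/3)/(-454) = (154/3)*(-1/454) = -77/681 ≈ -0.11307)
X - (2143 - x(-10, 15)) = -77/681 - (2143 - 1*(-33)) = -77/681 - (2143 + 33) = -77/681 - 1*2176 = -77/681 - 2176 = -1481933/681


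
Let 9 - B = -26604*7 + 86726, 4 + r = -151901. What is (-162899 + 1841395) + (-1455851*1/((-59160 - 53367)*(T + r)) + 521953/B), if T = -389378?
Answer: 10173581918242848753808/6061110736503051 ≈ 1.6785e+6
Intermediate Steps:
r = -151905 (r = -4 - 151901 = -151905)
B = 99511 (B = 9 - (-26604*7 + 86726) = 9 - (-186228 + 86726) = 9 - 1*(-99502) = 9 + 99502 = 99511)
(-162899 + 1841395) + (-1455851*1/((-59160 - 53367)*(T + r)) + 521953/B) = (-162899 + 1841395) + (-1455851*1/((-389378 - 151905)*(-59160 - 53367)) + 521953/99511) = 1678496 + (-1455851/((-112527*(-541283))) + 521953*(1/99511)) = 1678496 + (-1455851/60908952141 + 521953/99511) = 1678496 + 31791465423662512/6061110736503051 = 10173581918242848753808/6061110736503051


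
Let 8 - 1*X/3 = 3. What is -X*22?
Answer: -330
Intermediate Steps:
X = 15 (X = 24 - 3*3 = 24 - 9 = 15)
-X*22 = -1*15*22 = -15*22 = -330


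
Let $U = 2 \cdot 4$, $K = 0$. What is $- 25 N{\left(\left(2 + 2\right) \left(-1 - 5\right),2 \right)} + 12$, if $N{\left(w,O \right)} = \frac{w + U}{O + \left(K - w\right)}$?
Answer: $\frac{356}{13} \approx 27.385$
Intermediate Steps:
$U = 8$
$N{\left(w,O \right)} = \frac{8 + w}{O - w}$ ($N{\left(w,O \right)} = \frac{w + 8}{O + \left(0 - w\right)} = \frac{8 + w}{O - w}$)
$- 25 N{\left(\left(2 + 2\right) \left(-1 - 5\right),2 \right)} + 12 = - 25 \frac{8 + \left(2 + 2\right) \left(-1 - 5\right)}{2 - \left(2 + 2\right) \left(-1 - 5\right)} + 12 = - 25 \frac{8 + 4 \left(-6\right)}{2 - 4 \left(-6\right)} + 12 = - 25 \frac{8 - 24}{2 - -24} + 12 = - 25 \frac{1}{2 + 24} \left(-16\right) + 12 = - 25 \cdot \frac{1}{26} \left(-16\right) + 12 = \left(-25\right) \left(- \frac{8}{13}\right) + 12 = \frac{200}{13} + 12 = \frac{356}{13}$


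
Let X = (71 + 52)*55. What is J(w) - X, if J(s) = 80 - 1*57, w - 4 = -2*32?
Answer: -6742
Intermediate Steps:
w = -60 (w = 4 - 2*32 = 4 - 64 = -60)
J(s) = 23 (J(s) = 80 - 57 = 23)
X = 6765 (X = 123*55 = 6765)
J(w) - X = 23 - 1*6765 = 23 - 6765 = -6742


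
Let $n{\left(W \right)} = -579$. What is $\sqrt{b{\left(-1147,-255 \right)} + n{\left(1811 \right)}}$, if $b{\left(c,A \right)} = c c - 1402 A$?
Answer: $2 \sqrt{418135} \approx 1293.3$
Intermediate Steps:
$b{\left(c,A \right)} = c^{2} - 1402 A$
$\sqrt{b{\left(-1147,-255 \right)} + n{\left(1811 \right)}} = \sqrt{\left(\left(-1147\right)^{2} - -357510\right) - 579} = \sqrt{\left(1315609 + 357510\right) - 579} = \sqrt{1673119 - 579} = \sqrt{1672540} = 2 \sqrt{418135}$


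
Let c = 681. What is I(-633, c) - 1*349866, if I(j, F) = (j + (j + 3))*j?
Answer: 449613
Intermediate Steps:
I(j, F) = j*(3 + 2*j) (I(j, F) = (j + (3 + j))*j = (3 + 2*j)*j = j*(3 + 2*j))
I(-633, c) - 1*349866 = -633*(3 + 2*(-633)) - 1*349866 = -633*(3 - 1266) - 349866 = -633*(-1263) - 349866 = 799479 - 349866 = 449613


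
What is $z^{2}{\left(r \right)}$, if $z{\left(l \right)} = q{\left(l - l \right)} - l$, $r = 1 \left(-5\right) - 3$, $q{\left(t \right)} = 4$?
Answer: $144$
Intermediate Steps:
$r = -8$ ($r = -5 - 3 = -8$)
$z{\left(l \right)} = 4 - l$
$z^{2}{\left(r \right)} = \left(4 - -8\right)^{2} = \left(4 + 8\right)^{2} = 12^{2} = 144$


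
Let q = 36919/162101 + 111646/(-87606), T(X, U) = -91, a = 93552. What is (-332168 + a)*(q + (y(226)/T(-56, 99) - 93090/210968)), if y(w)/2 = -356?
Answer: -3680378724478748764270/2434218175040769 ≈ -1.5119e+6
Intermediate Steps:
y(w) = -712 (y(w) = 2*(-356) = -712)
q = -7431801166/7100510103 (q = 36919*(1/162101) + 111646*(-1/87606) = 36919/162101 - 55823/43803 = -7431801166/7100510103 ≈ -1.0467)
(-332168 + a)*(q + (y(226)/T(-56, 99) - 93090/210968)) = (-332168 + 93552)*(-7431801166/7100510103 + (-712/(-91) - 93090/210968)) = -238616*(-7431801166/7100510103 + (-712*(-1/91) - 93090*1/210968)) = -238616*(-7431801166/7100510103 + (712/91 - 46545/105484)) = -238616*(-7431801166/7100510103 + 70869013/9599044) = -238616*431867956404453035/68158108901141532 = -3680378724478748764270/2434218175040769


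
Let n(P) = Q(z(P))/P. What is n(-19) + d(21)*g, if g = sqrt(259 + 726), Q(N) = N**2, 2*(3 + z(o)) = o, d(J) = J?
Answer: -625/76 + 21*sqrt(985) ≈ 650.86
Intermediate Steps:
z(o) = -3 + o/2
n(P) = (-3 + P/2)**2/P
g = sqrt(985) ≈ 31.385
n(-19) + d(21)*g = (1/4)*(-6 - 19)**2/(-19) + 21*sqrt(985) = (1/4)*(-1/19)*(-25)**2 + 21*sqrt(985) = (1/4)*(-1/19)*625 + 21*sqrt(985) = -625/76 + 21*sqrt(985)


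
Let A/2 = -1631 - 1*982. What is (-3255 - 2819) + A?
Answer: -11300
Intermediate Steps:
A = -5226 (A = 2*(-1631 - 1*982) = 2*(-1631 - 982) = 2*(-2613) = -5226)
(-3255 - 2819) + A = (-3255 - 2819) - 5226 = -6074 - 5226 = -11300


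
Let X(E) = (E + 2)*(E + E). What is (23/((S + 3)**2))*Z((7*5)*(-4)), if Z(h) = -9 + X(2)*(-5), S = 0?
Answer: -2047/9 ≈ -227.44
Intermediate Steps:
X(E) = 2*E*(2 + E) (X(E) = (2 + E)*(2*E) = 2*E*(2 + E))
Z(h) = -89 (Z(h) = -9 + (2*2*(2 + 2))*(-5) = -9 + (2*2*4)*(-5) = -9 + 16*(-5) = -9 - 80 = -89)
(23/((S + 3)**2))*Z((7*5)*(-4)) = (23/((0 + 3)**2))*(-89) = (23/(3**2))*(-89) = (23/9)*(-89) = -2047/9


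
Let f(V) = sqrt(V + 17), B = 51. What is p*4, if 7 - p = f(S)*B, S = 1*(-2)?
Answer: 28 - 204*sqrt(15) ≈ -762.09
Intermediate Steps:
S = -2
f(V) = sqrt(17 + V)
p = 7 - 51*sqrt(15) (p = 7 - sqrt(17 - 2)*51 = 7 - sqrt(15)*51 = 7 - 51*sqrt(15) ≈ -190.52)
p*4 = (7 - 51*sqrt(15))*4 = 28 - 204*sqrt(15)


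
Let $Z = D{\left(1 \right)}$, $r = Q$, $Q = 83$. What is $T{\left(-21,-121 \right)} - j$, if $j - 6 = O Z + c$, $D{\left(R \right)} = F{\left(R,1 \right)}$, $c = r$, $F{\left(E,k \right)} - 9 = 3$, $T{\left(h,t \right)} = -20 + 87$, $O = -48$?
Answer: $554$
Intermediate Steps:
$T{\left(h,t \right)} = 67$
$r = 83$
$F{\left(E,k \right)} = 12$ ($F{\left(E,k \right)} = 9 + 3 = 12$)
$c = 83$
$D{\left(R \right)} = 12$
$Z = 12$
$j = -487$ ($j = 6 + \left(\left(-48\right) 12 + 83\right) = 6 + \left(-576 + 83\right) = 6 - 493 = -487$)
$T{\left(-21,-121 \right)} - j = 67 - -487 = 67 + 487 = 554$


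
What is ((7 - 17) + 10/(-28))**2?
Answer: 21025/196 ≈ 107.27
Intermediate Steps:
((7 - 17) + 10/(-28))**2 = (-10 + 10*(-1/28))**2 = (-10 - 5/14)**2 = (-145/14)**2 = 21025/196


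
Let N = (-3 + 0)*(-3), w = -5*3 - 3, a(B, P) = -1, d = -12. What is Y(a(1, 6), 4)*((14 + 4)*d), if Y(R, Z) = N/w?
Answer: 108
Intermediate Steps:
w = -18 (w = -15 - 3 = -18)
N = 9 (N = -3*(-3) = 9)
Y(R, Z) = -½ (Y(R, Z) = 9/(-18) = 9*(-1/18) = -½)
Y(a(1, 6), 4)*((14 + 4)*d) = -(14 + 4)*(-12)/2 = -9*(-12) = -½*(-216) = 108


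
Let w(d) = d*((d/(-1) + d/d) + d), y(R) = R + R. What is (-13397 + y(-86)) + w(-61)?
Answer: -13630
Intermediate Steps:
y(R) = 2*R
w(d) = d (w(d) = d*((d*(-1) + 1) + d) = d*((-d + 1) + d) = d*((1 - d) + d) = d*1 = d)
(-13397 + y(-86)) + w(-61) = (-13397 + 2*(-86)) - 61 = (-13397 - 172) - 61 = -13569 - 61 = -13630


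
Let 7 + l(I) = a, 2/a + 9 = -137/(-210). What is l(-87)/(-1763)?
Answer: 12691/3090539 ≈ 0.0041064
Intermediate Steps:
a = -420/1753 (a = 2/(-9 - 137/(-210)) = 2/(-9 - 137*(-1/210)) = 2/(-9 + 137/210) = 2/(-1753/210) = 2*(-210/1753) = -420/1753 ≈ -0.23959)
l(I) = -12691/1753 (l(I) = -7 - 420/1753 = -12691/1753)
l(-87)/(-1763) = -12691/1753/(-1763) = -12691/1753*(-1/1763) = 12691/3090539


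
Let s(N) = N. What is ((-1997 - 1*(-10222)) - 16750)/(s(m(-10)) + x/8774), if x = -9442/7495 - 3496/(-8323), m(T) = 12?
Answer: -2332993634769875/3283953118317 ≈ -710.42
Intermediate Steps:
x = -52383246/62380885 (x = -9442*1/7495 - 3496*(-1/8323) = -9442/7495 + 3496/8323 = -52383246/62380885 ≈ -0.83973)
((-1997 - 1*(-10222)) - 16750)/(s(m(-10)) + x/8774) = ((-1997 - 1*(-10222)) - 16750)/(12 - 52383246/62380885/8774) = ((-1997 + 10222) - 16750)/(12 - 52383246/62380885*1/8774) = (8225 - 16750)/(12 - 26191623/273664942495) = -8525/3283953118317/273664942495 = -8525*273664942495/3283953118317 = -2332993634769875/3283953118317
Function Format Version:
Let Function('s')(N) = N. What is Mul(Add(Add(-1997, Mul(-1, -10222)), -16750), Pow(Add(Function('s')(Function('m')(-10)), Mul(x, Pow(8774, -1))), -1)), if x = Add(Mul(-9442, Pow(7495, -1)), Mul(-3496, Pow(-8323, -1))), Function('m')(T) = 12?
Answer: Rational(-2332993634769875, 3283953118317) ≈ -710.42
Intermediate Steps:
x = Rational(-52383246, 62380885) (x = Add(Mul(-9442, Rational(1, 7495)), Mul(-3496, Rational(-1, 8323))) = Add(Rational(-9442, 7495), Rational(3496, 8323)) = Rational(-52383246, 62380885) ≈ -0.83973)
Mul(Add(Add(-1997, Mul(-1, -10222)), -16750), Pow(Add(Function('s')(Function('m')(-10)), Mul(x, Pow(8774, -1))), -1)) = Mul(Add(Add(-1997, Mul(-1, -10222)), -16750), Pow(Add(12, Mul(Rational(-52383246, 62380885), Pow(8774, -1))), -1)) = Mul(Add(Add(-1997, 10222), -16750), Pow(Add(12, Mul(Rational(-52383246, 62380885), Rational(1, 8774))), -1)) = Mul(Add(8225, -16750), Pow(Add(12, Rational(-26191623, 273664942495)), -1)) = Mul(-8525, Pow(Rational(3283953118317, 273664942495), -1)) = Mul(-8525, Rational(273664942495, 3283953118317)) = Rational(-2332993634769875, 3283953118317)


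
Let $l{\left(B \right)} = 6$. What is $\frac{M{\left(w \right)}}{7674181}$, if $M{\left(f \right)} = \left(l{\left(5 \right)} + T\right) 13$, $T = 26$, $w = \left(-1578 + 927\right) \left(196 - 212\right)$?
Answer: $\frac{416}{7674181} \approx 5.4208 \cdot 10^{-5}$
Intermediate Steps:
$w = 10416$ ($w = \left(-651\right) \left(-16\right) = 10416$)
$M{\left(f \right)} = 416$ ($M{\left(f \right)} = \left(6 + 26\right) 13 = 32 \cdot 13 = 416$)
$\frac{M{\left(w \right)}}{7674181} = \frac{416}{7674181}$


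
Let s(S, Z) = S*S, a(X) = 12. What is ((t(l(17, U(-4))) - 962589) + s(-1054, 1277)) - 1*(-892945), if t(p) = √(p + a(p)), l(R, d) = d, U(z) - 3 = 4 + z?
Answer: 1041272 + √15 ≈ 1.0413e+6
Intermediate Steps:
U(z) = 7 + z (U(z) = 3 + (4 + z) = 7 + z)
t(p) = √(12 + p) (t(p) = √(p + 12) = √(12 + p))
s(S, Z) = S²
((t(l(17, U(-4))) - 962589) + s(-1054, 1277)) - 1*(-892945) = ((√(12 + (7 - 4)) - 962589) + (-1054)²) - 1*(-892945) = ((√(12 + 3) - 962589) + 1110916) + 892945 = ((√15 - 962589) + 1110916) + 892945 = ((-962589 + √15) + 1110916) + 892945 = (148327 + √15) + 892945 = 1041272 + √15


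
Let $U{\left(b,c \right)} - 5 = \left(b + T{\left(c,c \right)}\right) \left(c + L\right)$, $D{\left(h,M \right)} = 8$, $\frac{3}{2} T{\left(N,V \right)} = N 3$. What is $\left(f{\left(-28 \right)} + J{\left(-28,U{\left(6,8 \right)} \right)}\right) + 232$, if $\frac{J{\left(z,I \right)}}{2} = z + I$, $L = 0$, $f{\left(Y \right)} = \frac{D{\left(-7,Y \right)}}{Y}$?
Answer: $\frac{3764}{7} \approx 537.71$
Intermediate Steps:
$T{\left(N,V \right)} = 2 N$ ($T{\left(N,V \right)} = \frac{2 N 3}{3} = \frac{2 \cdot 3 N}{3} = 2 N$)
$f{\left(Y \right)} = \frac{8}{Y}$
$U{\left(b,c \right)} = 5 + c \left(b + 2 c\right)$ ($U{\left(b,c \right)} = 5 + \left(b + 2 c\right) \left(c + 0\right) = 5 + \left(b + 2 c\right) c = 5 + c \left(b + 2 c\right)$)
$J{\left(z,I \right)} = 2 I + 2 z$ ($J{\left(z,I \right)} = 2 \left(z + I\right) = 2 \left(I + z\right) = 2 I + 2 z$)
$\left(f{\left(-28 \right)} + J{\left(-28,U{\left(6,8 \right)} \right)}\right) + 232 = \left(\frac{8}{-28} + \left(2 \left(5 + 2 \cdot 8^{2} + 6 \cdot 8\right) + 2 \left(-28\right)\right)\right) + 232 = \left(8 \left(- \frac{1}{28}\right) - \left(56 - 2 \left(5 + 2 \cdot 64 + 48\right)\right)\right) + 232 = \left(- \frac{2}{7} - \left(56 - 2 \left(5 + 128 + 48\right)\right)\right) + 232 = \left(- \frac{2}{7} + \left(2 \cdot 181 - 56\right)\right) + 232 = \left(- \frac{2}{7} + \left(362 - 56\right)\right) + 232 = \left(- \frac{2}{7} + 306\right) + 232 = \frac{2140}{7} + 232 = \frac{3764}{7}$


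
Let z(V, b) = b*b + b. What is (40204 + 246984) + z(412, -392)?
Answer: 440460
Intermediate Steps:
z(V, b) = b + b² (z(V, b) = b² + b = b + b²)
(40204 + 246984) + z(412, -392) = (40204 + 246984) - 392*(1 - 392) = 287188 - 392*(-391) = 287188 + 153272 = 440460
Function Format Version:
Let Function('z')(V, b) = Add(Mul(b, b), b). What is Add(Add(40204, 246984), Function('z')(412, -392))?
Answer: 440460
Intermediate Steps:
Function('z')(V, b) = Add(b, Pow(b, 2)) (Function('z')(V, b) = Add(Pow(b, 2), b) = Add(b, Pow(b, 2)))
Add(Add(40204, 246984), Function('z')(412, -392)) = Add(Add(40204, 246984), Mul(-392, Add(1, -392))) = Add(287188, Mul(-392, -391)) = Add(287188, 153272) = 440460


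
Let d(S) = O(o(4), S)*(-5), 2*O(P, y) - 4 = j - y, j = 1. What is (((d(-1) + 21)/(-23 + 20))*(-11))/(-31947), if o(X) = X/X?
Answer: -22/31947 ≈ -0.00068864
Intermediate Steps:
o(X) = 1
O(P, y) = 5/2 - y/2 (O(P, y) = 2 + (1 - y)/2 = 2 + (1/2 - y/2) = 5/2 - y/2)
d(S) = -25/2 + 5*S/2 (d(S) = (5/2 - S/2)*(-5) = -25/2 + 5*S/2)
(((d(-1) + 21)/(-23 + 20))*(-11))/(-31947) = ((((-25/2 + (5/2)*(-1)) + 21)/(-23 + 20))*(-11))/(-31947) = ((((-25/2 - 5/2) + 21)/(-3))*(-11))*(-1/31947) = (-(-15 + 21)/3*(-11))*(-1/31947) = (-1/3*6*(-11))*(-1/31947) = -2*(-11)*(-1/31947) = 22*(-1/31947) = -22/31947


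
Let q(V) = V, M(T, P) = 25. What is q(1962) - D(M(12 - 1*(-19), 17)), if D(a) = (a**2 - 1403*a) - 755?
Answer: 37167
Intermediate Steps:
D(a) = -755 + a**2 - 1403*a
q(1962) - D(M(12 - 1*(-19), 17)) = 1962 - (-755 + 25**2 - 1403*25) = 1962 - (-755 + 625 - 35075) = 1962 - 1*(-35205) = 1962 + 35205 = 37167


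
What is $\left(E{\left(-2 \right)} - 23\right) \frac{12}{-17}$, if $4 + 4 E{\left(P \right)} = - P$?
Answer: $\frac{282}{17} \approx 16.588$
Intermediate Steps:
$E{\left(P \right)} = -1 - \frac{P}{4}$ ($E{\left(P \right)} = -1 + \frac{\left(-1\right) P}{4} = -1 - \frac{P}{4}$)
$\left(E{\left(-2 \right)} - 23\right) \frac{12}{-17} = \left(\left(-1 - - \frac{1}{2}\right) - 23\right) \frac{12}{-17} = \left(\left(-1 + \frac{1}{2}\right) - 23\right) 12 \left(- \frac{1}{17}\right) = \left(- \frac{1}{2} - 23\right) \left(- \frac{12}{17}\right) = \left(- \frac{47}{2}\right) \left(- \frac{12}{17}\right) = \frac{282}{17}$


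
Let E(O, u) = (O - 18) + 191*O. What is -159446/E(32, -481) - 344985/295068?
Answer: -8193465073/301264428 ≈ -27.197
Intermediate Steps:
E(O, u) = -18 + 192*O (E(O, u) = (-18 + O) + 191*O = -18 + 192*O)
-159446/E(32, -481) - 344985/295068 = -159446/(-18 + 192*32) - 344985/295068 = -159446/(-18 + 6144) - 344985*1/295068 = -159446/6126 - 114995/98356 = -159446*1/6126 - 114995/98356 = -79723/3063 - 114995/98356 = -8193465073/301264428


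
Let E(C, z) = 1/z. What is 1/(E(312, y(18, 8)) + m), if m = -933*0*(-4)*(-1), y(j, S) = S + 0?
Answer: 8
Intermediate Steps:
y(j, S) = S
m = 0 (m = -0*(-1) = -933*0 = 0)
1/(E(312, y(18, 8)) + m) = 1/(1/8 + 0) = 1/(⅛ + 0) = 1/(⅛) = 8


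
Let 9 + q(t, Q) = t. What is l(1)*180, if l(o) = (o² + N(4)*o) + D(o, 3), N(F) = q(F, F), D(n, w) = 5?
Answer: 180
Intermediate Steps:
q(t, Q) = -9 + t
N(F) = -9 + F
l(o) = 5 + o² - 5*o (l(o) = (o² + (-9 + 4)*o) + 5 = (o² - 5*o) + 5 = 5 + o² - 5*o)
l(1)*180 = (5 + 1² - 5*1)*180 = (5 + 1 - 5)*180 = 1*180 = 180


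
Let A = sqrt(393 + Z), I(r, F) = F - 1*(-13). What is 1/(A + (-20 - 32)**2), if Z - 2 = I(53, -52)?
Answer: 676/1827815 - sqrt(89)/3655630 ≈ 0.00036726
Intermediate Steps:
I(r, F) = 13 + F (I(r, F) = F + 13 = 13 + F)
Z = -37 (Z = 2 + (13 - 52) = 2 - 39 = -37)
A = 2*sqrt(89) (A = sqrt(393 - 37) = sqrt(356) = 2*sqrt(89) ≈ 18.868)
1/(A + (-20 - 32)**2) = 1/(2*sqrt(89) + (-20 - 32)**2) = 1/(2*sqrt(89) + (-52)**2) = 1/(2*sqrt(89) + 2704) = 1/(2704 + 2*sqrt(89))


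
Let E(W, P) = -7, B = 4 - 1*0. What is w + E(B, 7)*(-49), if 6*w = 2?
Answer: 1030/3 ≈ 343.33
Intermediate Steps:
B = 4 (B = 4 + 0 = 4)
w = ⅓ (w = (⅙)*2 = ⅓ ≈ 0.33333)
w + E(B, 7)*(-49) = ⅓ - 7*(-49) = ⅓ + 343 = 1030/3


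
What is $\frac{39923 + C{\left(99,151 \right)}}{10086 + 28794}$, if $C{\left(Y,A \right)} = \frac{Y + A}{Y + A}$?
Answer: $\frac{1109}{1080} \approx 1.0269$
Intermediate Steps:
$C{\left(Y,A \right)} = 1$ ($C{\left(Y,A \right)} = \frac{A + Y}{A + Y} = 1$)
$\frac{39923 + C{\left(99,151 \right)}}{10086 + 28794} = \frac{39923 + 1}{10086 + 28794} = \frac{39924}{38880} = 39924 \cdot \frac{1}{38880} = \frac{1109}{1080}$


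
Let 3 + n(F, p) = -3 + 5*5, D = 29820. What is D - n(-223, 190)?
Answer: 29801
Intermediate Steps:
n(F, p) = 19 (n(F, p) = -3 + (-3 + 5*5) = -3 + (-3 + 25) = -3 + 22 = 19)
D - n(-223, 190) = 29820 - 1*19 = 29820 - 19 = 29801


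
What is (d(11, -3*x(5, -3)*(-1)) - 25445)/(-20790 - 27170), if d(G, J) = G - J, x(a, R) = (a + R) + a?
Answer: 5091/9592 ≈ 0.53076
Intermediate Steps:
x(a, R) = R + 2*a (x(a, R) = (R + a) + a = R + 2*a)
(d(11, -3*x(5, -3)*(-1)) - 25445)/(-20790 - 27170) = ((11 - (-3*(-3 + 2*5))*(-1)) - 25445)/(-20790 - 27170) = ((11 - (-3*(-3 + 10))*(-1)) - 25445)/(-47960) = ((11 - (-3*7)*(-1)) - 25445)*(-1/47960) = ((11 - (-21)*(-1)) - 25445)*(-1/47960) = ((11 - 1*21) - 25445)*(-1/47960) = ((11 - 21) - 25445)*(-1/47960) = (-10 - 25445)*(-1/47960) = -25455*(-1/47960) = 5091/9592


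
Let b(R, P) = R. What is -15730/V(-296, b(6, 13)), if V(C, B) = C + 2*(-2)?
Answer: 1573/30 ≈ 52.433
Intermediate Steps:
V(C, B) = -4 + C (V(C, B) = C - 4 = -4 + C)
-15730/V(-296, b(6, 13)) = -15730/(-4 - 296) = -15730/(-300) = -15730*(-1/300) = 1573/30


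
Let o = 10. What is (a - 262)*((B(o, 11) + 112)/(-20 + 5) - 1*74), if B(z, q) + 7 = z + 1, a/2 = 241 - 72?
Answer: -93176/15 ≈ -6211.7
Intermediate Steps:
a = 338 (a = 2*(241 - 72) = 2*169 = 338)
B(z, q) = -6 + z (B(z, q) = -7 + (z + 1) = -7 + (1 + z) = -6 + z)
(a - 262)*((B(o, 11) + 112)/(-20 + 5) - 1*74) = (338 - 262)*(((-6 + 10) + 112)/(-20 + 5) - 1*74) = 76*((4 + 112)/(-15) - 74) = 76*(116*(-1/15) - 74) = 76*(-116/15 - 74) = 76*(-1226/15) = -93176/15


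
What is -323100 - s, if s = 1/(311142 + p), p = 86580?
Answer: -128503978201/397722 ≈ -3.2310e+5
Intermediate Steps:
s = 1/397722 (s = 1/(311142 + 86580) = 1/397722 ≈ 2.5143e-6)
-323100 - s = -323100 - 1*1/397722 = -323100 - 1/397722 = -128503978201/397722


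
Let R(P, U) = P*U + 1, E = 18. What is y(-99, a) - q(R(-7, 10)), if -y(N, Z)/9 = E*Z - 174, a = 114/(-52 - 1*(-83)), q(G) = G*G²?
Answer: 10213857/31 ≈ 3.2948e+5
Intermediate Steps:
R(P, U) = 1 + P*U
q(G) = G³
a = 114/31 (a = 114/(-52 + 83) = 114/31 ≈ 3.6774)
y(N, Z) = 1566 - 162*Z (y(N, Z) = -9*(18*Z - 174) = -9*(-174 + 18*Z) = 1566 - 162*Z)
y(-99, a) - q(R(-7, 10)) = (1566 - 162*114/31) - (1 - 7*10)³ = (1566 - 18468/31) - (1 - 70)³ = 30078/31 - 1*(-69)³ = 30078/31 - 1*(-328509) = 30078/31 + 328509 = 10213857/31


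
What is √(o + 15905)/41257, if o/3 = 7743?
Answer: √39134/41257 ≈ 0.0047949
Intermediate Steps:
o = 23229 (o = 3*7743 = 23229)
√(o + 15905)/41257 = √(23229 + 15905)/41257 = √39134*(1/41257) = √39134/41257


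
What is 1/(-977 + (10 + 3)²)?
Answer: -1/808 ≈ -0.0012376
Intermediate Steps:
1/(-977 + (10 + 3)²) = 1/(-977 + 13²) = 1/(-977 + 169) = 1/(-808) = -1/808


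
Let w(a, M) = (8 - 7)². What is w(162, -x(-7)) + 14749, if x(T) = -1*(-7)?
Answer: 14750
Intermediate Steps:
x(T) = 7
w(a, M) = 1 (w(a, M) = 1² = 1)
w(162, -x(-7)) + 14749 = 1 + 14749 = 14750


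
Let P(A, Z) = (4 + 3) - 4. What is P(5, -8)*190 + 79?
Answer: 649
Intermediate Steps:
P(A, Z) = 3 (P(A, Z) = 7 - 4 = 3)
P(5, -8)*190 + 79 = 3*190 + 79 = 570 + 79 = 649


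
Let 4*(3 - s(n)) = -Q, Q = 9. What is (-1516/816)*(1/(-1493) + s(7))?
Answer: -11881271/1218288 ≈ -9.7524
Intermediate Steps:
s(n) = 21/4 (s(n) = 3 - (-1)*9/4 = 3 - ¼*(-9) = 3 + 9/4 = 21/4)
(-1516/816)*(1/(-1493) + s(7)) = (-1516/816)*(1/(-1493) + 21/4) = (-1516*1/816)*(-1/1493 + 21/4) = -379/204*31349/5972 = -11881271/1218288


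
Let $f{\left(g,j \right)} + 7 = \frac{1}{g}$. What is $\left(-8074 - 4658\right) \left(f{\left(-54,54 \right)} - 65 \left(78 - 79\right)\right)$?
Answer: $- \frac{6643982}{9} \approx -7.3822 \cdot 10^{5}$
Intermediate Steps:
$f{\left(g,j \right)} = -7 + \frac{1}{g}$
$\left(-8074 - 4658\right) \left(f{\left(-54,54 \right)} - 65 \left(78 - 79\right)\right) = \left(-8074 - 4658\right) \left(\left(-7 + \frac{1}{-54}\right) - 65 \left(78 - 79\right)\right) = - 12732 \left(\left(-7 - \frac{1}{54}\right) - -65\right) = - 12732 \left(- \frac{379}{54} + 65\right) = \left(-12732\right) \frac{3131}{54} = - \frac{6643982}{9}$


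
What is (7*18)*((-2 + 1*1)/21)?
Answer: -6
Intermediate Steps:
(7*18)*((-2 + 1*1)/21) = 126*((-2 + 1)*(1/21)) = 126*(-1*1/21) = 126*(-1/21) = -6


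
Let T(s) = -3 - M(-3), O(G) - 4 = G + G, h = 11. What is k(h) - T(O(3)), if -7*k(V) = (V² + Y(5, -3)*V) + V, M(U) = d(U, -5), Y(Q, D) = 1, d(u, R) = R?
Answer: -157/7 ≈ -22.429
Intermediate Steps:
O(G) = 4 + 2*G (O(G) = 4 + (G + G) = 4 + 2*G)
M(U) = -5
k(V) = -2*V/7 - V²/7 (k(V) = -((V² + 1*V) + V)/7 = -((V² + V) + V)/7 = -((V + V²) + V)/7 = -(V² + 2*V)/7 = -2*V/7 - V²/7)
T(s) = 2 (T(s) = -3 - 1*(-5) = -3 + 5 = 2)
k(h) - T(O(3)) = -⅐*11*(2 + 11) - 1*2 = -⅐*11*13 - 2 = -143/7 - 2 = -157/7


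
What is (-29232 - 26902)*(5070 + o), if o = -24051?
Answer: 1065479454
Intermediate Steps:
(-29232 - 26902)*(5070 + o) = (-29232 - 26902)*(5070 - 24051) = -56134*(-18981) = 1065479454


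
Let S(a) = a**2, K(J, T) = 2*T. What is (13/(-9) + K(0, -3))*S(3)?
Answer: -67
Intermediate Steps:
(13/(-9) + K(0, -3))*S(3) = (13/(-9) + 2*(-3))*3**2 = (13*(-1/9) - 6)*9 = (-13/9 - 6)*9 = -67/9*9 = -67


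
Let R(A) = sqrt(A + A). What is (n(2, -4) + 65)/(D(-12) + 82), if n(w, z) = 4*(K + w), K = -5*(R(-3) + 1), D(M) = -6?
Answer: 53/76 - 5*I*sqrt(6)/19 ≈ 0.69737 - 0.6446*I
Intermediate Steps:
R(A) = sqrt(2)*sqrt(A) (R(A) = sqrt(2*A) = sqrt(2)*sqrt(A))
K = -5 - 5*I*sqrt(6) (K = -5*(sqrt(2)*sqrt(-3) + 1) = -5*(sqrt(2)*(I*sqrt(3)) + 1) = -5*(I*sqrt(6) + 1) = -5*(1 + I*sqrt(6)) = -5 - 5*I*sqrt(6) ≈ -5.0 - 12.247*I)
n(w, z) = -20 + 4*w - 20*I*sqrt(6) (n(w, z) = 4*((-5 - 5*I*sqrt(6)) + w) = 4*(-5 + w - 5*I*sqrt(6)) = -20 + 4*w - 20*I*sqrt(6))
(n(2, -4) + 65)/(D(-12) + 82) = ((-20 + 4*2 - 20*I*sqrt(6)) + 65)/(-6 + 82) = ((-20 + 8 - 20*I*sqrt(6)) + 65)/76 = ((-12 - 20*I*sqrt(6)) + 65)*(1/76) = (53 - 20*I*sqrt(6))*(1/76) = 53/76 - 5*I*sqrt(6)/19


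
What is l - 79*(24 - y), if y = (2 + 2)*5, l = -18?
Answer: -334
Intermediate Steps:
y = 20 (y = 4*5 = 20)
l - 79*(24 - y) = -18 - 79*(24 - 1*20) = -18 - 79*(24 - 20) = -18 - 79*4 = -18 - 316 = -334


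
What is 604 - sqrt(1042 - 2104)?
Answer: 604 - 3*I*sqrt(118) ≈ 604.0 - 32.588*I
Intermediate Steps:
604 - sqrt(1042 - 2104) = 604 - sqrt(-1062) = 604 - 3*I*sqrt(118)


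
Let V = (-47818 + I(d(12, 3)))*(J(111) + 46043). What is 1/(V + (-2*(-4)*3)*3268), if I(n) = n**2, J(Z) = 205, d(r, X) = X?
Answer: -1/2210992200 ≈ -4.5229e-10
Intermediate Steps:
V = -2211070632 (V = (-47818 + 3**2)*(205 + 46043) = (-47818 + 9)*46248 = -47809*46248 = -2211070632)
1/(V + (-2*(-4)*3)*3268) = 1/(-2211070632 + (-2*(-4)*3)*3268) = 1/(-2211070632 + (8*3)*3268) = 1/(-2211070632 + 24*3268) = 1/(-2211070632 + 78432) = 1/(-2210992200) = -1/2210992200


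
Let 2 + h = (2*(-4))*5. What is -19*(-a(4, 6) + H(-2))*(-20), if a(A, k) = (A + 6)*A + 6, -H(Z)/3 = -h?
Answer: -65360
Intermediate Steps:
h = -42 (h = -2 + (2*(-4))*5 = -2 - 8*5 = -2 - 40 = -42)
H(Z) = -126 (H(Z) = -(-3)*(-42) = -3*42 = -126)
a(A, k) = 6 + A*(6 + A) (a(A, k) = (6 + A)*A + 6 = A*(6 + A) + 6 = 6 + A*(6 + A))
-19*(-a(4, 6) + H(-2))*(-20) = -19*(-(6 + 4**2 + 6*4) - 126)*(-20) = -19*(-(6 + 16 + 24) - 126)*(-20) = -19*(-1*46 - 126)*(-20) = -19*(-46 - 126)*(-20) = -19*(-172)*(-20) = 3268*(-20) = -65360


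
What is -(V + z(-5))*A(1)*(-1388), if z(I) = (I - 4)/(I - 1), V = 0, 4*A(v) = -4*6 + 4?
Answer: -10410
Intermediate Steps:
A(v) = -5 (A(v) = (-4*6 + 4)/4 = (-24 + 4)/4 = (1/4)*(-20) = -5)
z(I) = (-4 + I)/(-1 + I)
-(V + z(-5))*A(1)*(-1388) = -(0 + (-4 - 5)/(-1 - 5))*(-5)*(-1388) = -(0 - 9/(-6))*(-5)*(-1388) = -(0 - 1/6*(-9))*(-5)*(-1388) = -(0 + 3/2)*(-5)*(-1388) = -(3/2)*(-5)*(-1388) = -(-15)*(-1388)/2 = -1*10410 = -10410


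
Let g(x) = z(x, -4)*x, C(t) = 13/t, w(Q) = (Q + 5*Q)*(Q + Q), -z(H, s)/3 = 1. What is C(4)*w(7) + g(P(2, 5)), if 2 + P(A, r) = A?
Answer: 1911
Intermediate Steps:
P(A, r) = -2 + A
z(H, s) = -3 (z(H, s) = -3*1 = -3)
w(Q) = 12*Q² (w(Q) = (6*Q)*(2*Q) = 12*Q²)
g(x) = -3*x
C(4)*w(7) + g(P(2, 5)) = (13/4)*(12*7²) - 3*(-2 + 2) = (13*(¼))*(12*49) - 3*0 = (13/4)*588 + 0 = 1911 + 0 = 1911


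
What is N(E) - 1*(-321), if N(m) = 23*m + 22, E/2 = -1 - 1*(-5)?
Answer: 527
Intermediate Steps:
E = 8 (E = 2*(-1 - 1*(-5)) = 2*(-1 + 5) = 2*4 = 8)
N(m) = 22 + 23*m
N(E) - 1*(-321) = (22 + 23*8) - 1*(-321) = (22 + 184) + 321 = 206 + 321 = 527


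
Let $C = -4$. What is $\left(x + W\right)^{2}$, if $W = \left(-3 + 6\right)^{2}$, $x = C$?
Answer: $25$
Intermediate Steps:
$x = -4$
$W = 9$ ($W = 3^{2} = 9$)
$\left(x + W\right)^{2} = \left(-4 + 9\right)^{2} = 5^{2} = 25$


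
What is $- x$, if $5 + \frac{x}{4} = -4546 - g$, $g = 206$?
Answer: $19028$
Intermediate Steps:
$x = -19028$ ($x = -20 + 4 \left(-4546 - 206\right) = -20 + 4 \left(-4752\right) = -20 - 19008 = -19028$)
$- x = \left(-1\right) \left(-19028\right) = 19028$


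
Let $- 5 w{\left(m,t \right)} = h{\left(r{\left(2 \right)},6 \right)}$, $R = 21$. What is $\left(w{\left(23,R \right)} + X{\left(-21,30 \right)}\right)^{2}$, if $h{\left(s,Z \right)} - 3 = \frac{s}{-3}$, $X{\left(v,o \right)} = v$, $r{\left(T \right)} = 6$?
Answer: $\frac{11236}{25} \approx 449.44$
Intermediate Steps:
$h{\left(s,Z \right)} = 3 - \frac{s}{3}$ ($h{\left(s,Z \right)} = 3 + \frac{s}{-3} = 3 + s \left(- \frac{1}{3}\right) = 3 - \frac{s}{3}$)
$w{\left(m,t \right)} = - \frac{1}{5}$ ($w{\left(m,t \right)} = - \frac{3 - 2}{5} = \left(- \frac{1}{5}\right) 1 = - \frac{1}{5}$)
$\left(w{\left(23,R \right)} + X{\left(-21,30 \right)}\right)^{2} = \left(- \frac{1}{5} - 21\right)^{2} = \left(- \frac{106}{5}\right)^{2} = \frac{11236}{25}$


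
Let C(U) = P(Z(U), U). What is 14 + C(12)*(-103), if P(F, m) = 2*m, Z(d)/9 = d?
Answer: -2458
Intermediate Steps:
Z(d) = 9*d
C(U) = 2*U
14 + C(12)*(-103) = 14 + (2*12)*(-103) = 14 + 24*(-103) = 14 - 2472 = -2458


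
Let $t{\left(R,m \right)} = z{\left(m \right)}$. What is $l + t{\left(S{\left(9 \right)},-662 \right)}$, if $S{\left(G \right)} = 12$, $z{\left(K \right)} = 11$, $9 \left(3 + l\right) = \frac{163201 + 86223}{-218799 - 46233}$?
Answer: $\frac{2354110}{298161} \approx 7.8954$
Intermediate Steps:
$l = - \frac{925661}{298161}$ ($l = -3 + \frac{\left(163201 + 86223\right) \frac{1}{-218799 - 46233}}{9} = -3 + \frac{249424 \frac{1}{-265032}}{9} = -3 + \frac{249424 \left(- \frac{1}{265032}\right)}{9} = -3 + \frac{1}{9} \left(- \frac{31178}{33129}\right) = -3 - \frac{31178}{298161} = - \frac{925661}{298161} \approx -3.1046$)
$t{\left(R,m \right)} = 11$
$l + t{\left(S{\left(9 \right)},-662 \right)} = - \frac{925661}{298161} + 11 = \frac{2354110}{298161}$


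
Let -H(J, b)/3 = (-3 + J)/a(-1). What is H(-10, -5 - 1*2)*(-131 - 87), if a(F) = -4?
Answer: 4251/2 ≈ 2125.5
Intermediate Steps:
H(J, b) = -9/4 + 3*J/4 (H(J, b) = -3*(-3 + J)/(-4) = -3*(-3 + J)*(-1)/4 = -3*(¾ - J/4) = -9/4 + 3*J/4)
H(-10, -5 - 1*2)*(-131 - 87) = (-9/4 + (¾)*(-10))*(-131 - 87) = (-9/4 - 15/2)*(-218) = -39/4*(-218) = 4251/2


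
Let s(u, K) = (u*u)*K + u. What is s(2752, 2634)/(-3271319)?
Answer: -19948612288/3271319 ≈ -6098.0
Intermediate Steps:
s(u, K) = u + K*u² (s(u, K) = u²*K + u = K*u² + u = u + K*u²)
s(2752, 2634)/(-3271319) = (2752*(1 + 2634*2752))/(-3271319) = (2752*(1 + 7248768))*(-1/3271319) = (2752*7248769)*(-1/3271319) = 19948612288*(-1/3271319) = -19948612288/3271319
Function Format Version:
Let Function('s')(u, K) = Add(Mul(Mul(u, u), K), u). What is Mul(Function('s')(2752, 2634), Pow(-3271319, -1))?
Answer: Rational(-19948612288, 3271319) ≈ -6098.0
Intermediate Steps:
Function('s')(u, K) = Add(u, Mul(K, Pow(u, 2))) (Function('s')(u, K) = Add(Mul(Pow(u, 2), K), u) = Add(Mul(K, Pow(u, 2)), u) = Add(u, Mul(K, Pow(u, 2))))
Mul(Function('s')(2752, 2634), Pow(-3271319, -1)) = Mul(Mul(2752, Add(1, Mul(2634, 2752))), Pow(-3271319, -1)) = Mul(Mul(2752, Add(1, 7248768)), Rational(-1, 3271319)) = Mul(Mul(2752, 7248769), Rational(-1, 3271319)) = Mul(19948612288, Rational(-1, 3271319)) = Rational(-19948612288, 3271319)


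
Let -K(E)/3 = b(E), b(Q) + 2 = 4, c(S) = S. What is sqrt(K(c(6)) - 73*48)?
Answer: 3*I*sqrt(390) ≈ 59.245*I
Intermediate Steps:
b(Q) = 2 (b(Q) = -2 + 4 = 2)
K(E) = -6 (K(E) = -3*2 = -6)
sqrt(K(c(6)) - 73*48) = sqrt(-6 - 73*48) = sqrt(-6 - 3504) = sqrt(-3510) = 3*I*sqrt(390)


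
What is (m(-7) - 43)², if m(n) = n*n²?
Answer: 148996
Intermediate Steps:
m(n) = n³
(m(-7) - 43)² = ((-7)³ - 43)² = (-343 - 43)² = (-386)² = 148996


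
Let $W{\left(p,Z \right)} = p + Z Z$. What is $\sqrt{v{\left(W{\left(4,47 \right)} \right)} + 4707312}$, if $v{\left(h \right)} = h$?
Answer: $5 \sqrt{188381} \approx 2170.1$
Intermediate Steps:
$W{\left(p,Z \right)} = p + Z^{2}$
$\sqrt{v{\left(W{\left(4,47 \right)} \right)} + 4707312} = \sqrt{\left(4 + 47^{2}\right) + 4707312} = \sqrt{\left(4 + 2209\right) + 4707312} = \sqrt{2213 + 4707312} = \sqrt{4709525} = 5 \sqrt{188381}$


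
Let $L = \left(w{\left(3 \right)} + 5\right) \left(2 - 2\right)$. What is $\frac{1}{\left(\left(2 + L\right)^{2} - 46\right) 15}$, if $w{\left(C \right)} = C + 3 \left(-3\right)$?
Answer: $- \frac{1}{630} \approx -0.0015873$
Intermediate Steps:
$w{\left(C \right)} = -9 + C$ ($w{\left(C \right)} = C - 9 = -9 + C$)
$L = 0$ ($L = \left(\left(-9 + 3\right) + 5\right) \left(2 - 2\right) = \left(-6 + 5\right) 0 = \left(-1\right) 0 = 0$)
$\frac{1}{\left(\left(2 + L\right)^{2} - 46\right) 15} = \frac{1}{\left(\left(2 + 0\right)^{2} - 46\right) 15} = \frac{1}{\left(2^{2} - 46\right) 15} = \frac{1}{\left(4 - 46\right) 15} = \frac{1}{\left(-42\right) 15} = \frac{1}{-630} = - \frac{1}{630}$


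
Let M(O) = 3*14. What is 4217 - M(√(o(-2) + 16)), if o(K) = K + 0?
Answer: 4175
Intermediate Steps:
o(K) = K
M(O) = 42
4217 - M(√(o(-2) + 16)) = 4217 - 1*42 = 4217 - 42 = 4175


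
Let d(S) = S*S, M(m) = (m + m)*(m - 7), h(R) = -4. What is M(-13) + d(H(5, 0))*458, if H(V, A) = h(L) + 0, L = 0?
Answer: 7848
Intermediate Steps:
H(V, A) = -4 (H(V, A) = -4 + 0 = -4)
M(m) = 2*m*(-7 + m) (M(m) = (2*m)*(-7 + m) = 2*m*(-7 + m))
d(S) = S²
M(-13) + d(H(5, 0))*458 = 2*(-13)*(-7 - 13) + (-4)²*458 = 2*(-13)*(-20) + 16*458 = 520 + 7328 = 7848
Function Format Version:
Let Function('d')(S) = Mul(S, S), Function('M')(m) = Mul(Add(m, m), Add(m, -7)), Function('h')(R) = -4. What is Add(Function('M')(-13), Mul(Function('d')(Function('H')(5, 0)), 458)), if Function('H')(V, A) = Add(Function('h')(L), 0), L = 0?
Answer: 7848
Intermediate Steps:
Function('H')(V, A) = -4 (Function('H')(V, A) = Add(-4, 0) = -4)
Function('M')(m) = Mul(2, m, Add(-7, m)) (Function('M')(m) = Mul(Mul(2, m), Add(-7, m)) = Mul(2, m, Add(-7, m)))
Function('d')(S) = Pow(S, 2)
Add(Function('M')(-13), Mul(Function('d')(Function('H')(5, 0)), 458)) = Add(Mul(2, -13, Add(-7, -13)), Mul(Pow(-4, 2), 458)) = Add(Mul(2, -13, -20), Mul(16, 458)) = Add(520, 7328) = 7848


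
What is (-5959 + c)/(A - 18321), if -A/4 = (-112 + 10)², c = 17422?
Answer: -3821/19979 ≈ -0.19125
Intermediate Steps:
A = -41616 (A = -4*(-112 + 10)² = -4*(-102)² = -4*10404 = -41616)
(-5959 + c)/(A - 18321) = (-5959 + 17422)/(-41616 - 18321) = 11463/(-59937) = 11463*(-1/59937) = -3821/19979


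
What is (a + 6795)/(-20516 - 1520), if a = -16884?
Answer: 10089/22036 ≈ 0.45784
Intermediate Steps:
(a + 6795)/(-20516 - 1520) = (-16884 + 6795)/(-20516 - 1520) = -10089/(-22036) = -10089*(-1/22036) = 10089/22036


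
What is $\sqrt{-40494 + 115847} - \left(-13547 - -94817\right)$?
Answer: $-81270 + \sqrt{75353} \approx -80996.0$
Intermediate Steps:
$\sqrt{-40494 + 115847} - \left(-13547 - -94817\right) = \sqrt{75353} - \left(-13547 + 94817\right) = \sqrt{75353} - 81270 = -81270 + \sqrt{75353}$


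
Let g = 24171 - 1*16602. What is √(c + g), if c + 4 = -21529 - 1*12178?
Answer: I*√26142 ≈ 161.68*I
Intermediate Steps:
g = 7569 (g = 24171 - 16602 = 7569)
c = -33711 (c = -4 + (-21529 - 1*12178) = -4 + (-21529 - 12178) = -4 - 33707 = -33711)
√(c + g) = √(-33711 + 7569) = √(-26142) = I*√26142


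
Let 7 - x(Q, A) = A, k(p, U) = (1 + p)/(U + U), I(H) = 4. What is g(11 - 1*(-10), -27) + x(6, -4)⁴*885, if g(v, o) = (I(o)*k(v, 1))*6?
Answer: 12957549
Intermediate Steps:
k(p, U) = (1 + p)/(2*U) (k(p, U) = (1 + p)/((2*U)) = (1 + p)*(1/(2*U)) = (1 + p)/(2*U))
x(Q, A) = 7 - A
g(v, o) = 12 + 12*v (g(v, o) = (4*((½)*(1 + v)/1))*6 = (4*((½)*1*(1 + v)))*6 = (4*(½ + v/2))*6 = (2 + 2*v)*6 = 12 + 12*v)
g(11 - 1*(-10), -27) + x(6, -4)⁴*885 = (12 + 12*(11 - 1*(-10))) + (7 - 1*(-4))⁴*885 = (12 + 12*(11 + 10)) + (7 + 4)⁴*885 = (12 + 12*21) + 11⁴*885 = (12 + 252) + 14641*885 = 264 + 12957285 = 12957549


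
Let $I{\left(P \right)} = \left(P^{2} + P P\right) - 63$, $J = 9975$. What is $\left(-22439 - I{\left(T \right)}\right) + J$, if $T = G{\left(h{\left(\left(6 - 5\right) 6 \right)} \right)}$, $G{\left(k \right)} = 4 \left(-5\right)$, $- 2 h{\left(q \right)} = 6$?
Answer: $-13201$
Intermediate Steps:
$h{\left(q \right)} = -3$ ($h{\left(q \right)} = \left(- \frac{1}{2}\right) 6 = -3$)
$G{\left(k \right)} = -20$
$T = -20$
$I{\left(P \right)} = -63 + 2 P^{2}$ ($I{\left(P \right)} = \left(P^{2} + P^{2}\right) - 63 = 2 P^{2} - 63 = -63 + 2 P^{2}$)
$\left(-22439 - I{\left(T \right)}\right) + J = \left(-22439 - \left(-63 + 2 \left(-20\right)^{2}\right)\right) + 9975 = \left(-22439 - \left(-63 + 2 \cdot 400\right)\right) + 9975 = \left(-22439 - \left(-63 + 800\right)\right) + 9975 = \left(-22439 - 737\right) + 9975 = -23176 + 9975 = -13201$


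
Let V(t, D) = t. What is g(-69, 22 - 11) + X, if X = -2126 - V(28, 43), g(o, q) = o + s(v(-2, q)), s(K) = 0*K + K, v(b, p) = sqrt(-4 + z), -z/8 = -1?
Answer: -2221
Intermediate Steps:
z = 8 (z = -8*(-1) = 8)
v(b, p) = 2 (v(b, p) = sqrt(-4 + 8) = sqrt(4) = 2)
s(K) = K (s(K) = 0 + K = K)
g(o, q) = 2 + o (g(o, q) = o + 2 = 2 + o)
X = -2154 (X = -2126 - 1*28 = -2126 - 28 = -2154)
g(-69, 22 - 11) + X = (2 - 69) - 2154 = -67 - 2154 = -2221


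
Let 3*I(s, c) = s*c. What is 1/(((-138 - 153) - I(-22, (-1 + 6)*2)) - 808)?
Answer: -3/3077 ≈ -0.00097498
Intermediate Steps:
I(s, c) = c*s/3 (I(s, c) = (s*c)/3 = (c*s)/3 = c*s/3)
1/(((-138 - 153) - I(-22, (-1 + 6)*2)) - 808) = 1/(((-138 - 153) - (-1 + 6)*2*(-22)/3) - 808) = 1/((-291 - 5*2*(-22)/3) - 808) = 1/((-291 - 10*(-22)/3) - 808) = 1/((-291 - 1*(-220/3)) - 808) = 1/((-291 + 220/3) - 808) = 1/(-653/3 - 808) = 1/(-3077/3) = -3/3077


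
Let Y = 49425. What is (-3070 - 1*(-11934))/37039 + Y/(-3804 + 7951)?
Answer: 1867411583/153600733 ≈ 12.158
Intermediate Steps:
(-3070 - 1*(-11934))/37039 + Y/(-3804 + 7951) = (-3070 - 1*(-11934))/37039 + 49425/(-3804 + 7951) = (-3070 + 11934)*(1/37039) + 49425/4147 = 8864*(1/37039) + 49425*(1/4147) = 8864/37039 + 49425/4147 = 1867411583/153600733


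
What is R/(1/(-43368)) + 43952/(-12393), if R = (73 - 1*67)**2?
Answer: -19348590416/12393 ≈ -1.5613e+6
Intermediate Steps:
R = 36 (R = (73 - 67)**2 = 6**2 = 36)
R/(1/(-43368)) + 43952/(-12393) = 36/(1/(-43368)) + 43952/(-12393) = 36/(-1/43368) + 43952*(-1/12393) = 36*(-43368) - 43952/12393 = -1561248 - 43952/12393 = -19348590416/12393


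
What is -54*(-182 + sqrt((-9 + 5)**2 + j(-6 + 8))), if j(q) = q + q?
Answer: 9828 - 108*sqrt(5) ≈ 9586.5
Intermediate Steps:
j(q) = 2*q
-54*(-182 + sqrt((-9 + 5)**2 + j(-6 + 8))) = -54*(-182 + sqrt((-9 + 5)**2 + 2*(-6 + 8))) = -54*(-182 + sqrt((-4)**2 + 2*2)) = -54*(-182 + sqrt(16 + 4)) = -54*(-182 + sqrt(20)) = -54*(-182 + 2*sqrt(5)) = 9828 - 108*sqrt(5)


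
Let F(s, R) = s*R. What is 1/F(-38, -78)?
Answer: 1/2964 ≈ 0.00033738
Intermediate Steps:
F(s, R) = R*s
1/F(-38, -78) = 1/(-78*(-38)) = 1/2964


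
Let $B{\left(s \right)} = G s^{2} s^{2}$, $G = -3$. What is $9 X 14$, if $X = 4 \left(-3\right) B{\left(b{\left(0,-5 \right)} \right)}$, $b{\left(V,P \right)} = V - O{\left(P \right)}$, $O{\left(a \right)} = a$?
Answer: $2835000$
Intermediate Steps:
$b{\left(V,P \right)} = V - P$
$B{\left(s \right)} = - 3 s^{4}$ ($B{\left(s \right)} = - 3 s^{2} s^{2} = - 3 s^{4}$)
$X = 22500$ ($X = 4 \left(-3\right) \left(- 3 \left(0 - -5\right)^{4}\right) = - 12 \left(- 3 \left(0 + 5\right)^{4}\right) = - 12 \left(- 3 \cdot 5^{4}\right) = - 12 \left(\left(-3\right) 625\right) = \left(-12\right) \left(-1875\right) = 22500$)
$9 X 14 = 9 \cdot 22500 \cdot 14 = 202500 \cdot 14 = 2835000$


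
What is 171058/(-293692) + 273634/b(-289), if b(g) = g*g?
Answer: 1943446515/721454398 ≈ 2.6938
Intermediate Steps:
b(g) = g²
171058/(-293692) + 273634/b(-289) = 171058/(-293692) + 273634/((-289)²) = 171058*(-1/293692) + 273634/83521 = -85529/146846 + 273634*(1/83521) = -85529/146846 + 273634/83521 = 1943446515/721454398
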